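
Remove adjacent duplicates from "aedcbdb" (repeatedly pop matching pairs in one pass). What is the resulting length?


Input: aedcbdb
Stack-based adjacent duplicate removal:
  Read 'a': push. Stack: a
  Read 'e': push. Stack: ae
  Read 'd': push. Stack: aed
  Read 'c': push. Stack: aedc
  Read 'b': push. Stack: aedcb
  Read 'd': push. Stack: aedcbd
  Read 'b': push. Stack: aedcbdb
Final stack: "aedcbdb" (length 7)

7


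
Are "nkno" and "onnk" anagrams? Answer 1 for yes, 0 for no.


Strings: "nkno", "onnk"
Sorted first:  knno
Sorted second: knno
Sorted forms match => anagrams

1


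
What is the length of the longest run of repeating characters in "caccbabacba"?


Input: "caccbabacba"
Scanning for longest run:
  Position 1 ('a'): new char, reset run to 1
  Position 2 ('c'): new char, reset run to 1
  Position 3 ('c'): continues run of 'c', length=2
  Position 4 ('b'): new char, reset run to 1
  Position 5 ('a'): new char, reset run to 1
  Position 6 ('b'): new char, reset run to 1
  Position 7 ('a'): new char, reset run to 1
  Position 8 ('c'): new char, reset run to 1
  Position 9 ('b'): new char, reset run to 1
  Position 10 ('a'): new char, reset run to 1
Longest run: 'c' with length 2

2


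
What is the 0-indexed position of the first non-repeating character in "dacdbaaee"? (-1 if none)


Input: dacdbaaee
Character frequencies:
  'a': 3
  'b': 1
  'c': 1
  'd': 2
  'e': 2
Scanning left to right for freq == 1:
  Position 0 ('d'): freq=2, skip
  Position 1 ('a'): freq=3, skip
  Position 2 ('c'): unique! => answer = 2

2


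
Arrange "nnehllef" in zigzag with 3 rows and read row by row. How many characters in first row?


Zigzag "nnehllef" into 3 rows:
Placing characters:
  'n' => row 0
  'n' => row 1
  'e' => row 2
  'h' => row 1
  'l' => row 0
  'l' => row 1
  'e' => row 2
  'f' => row 1
Rows:
  Row 0: "nl"
  Row 1: "nhlf"
  Row 2: "ee"
First row length: 2

2


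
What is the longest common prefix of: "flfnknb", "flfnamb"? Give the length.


Words: flfnknb, flfnamb
  Position 0: all 'f' => match
  Position 1: all 'l' => match
  Position 2: all 'f' => match
  Position 3: all 'n' => match
  Position 4: ('k', 'a') => mismatch, stop
LCP = "flfn" (length 4)

4


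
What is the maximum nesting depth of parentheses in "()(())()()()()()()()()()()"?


Input: "()(())()()()()()()()()()()"
Tracking depth:
  Position 0 '(': depth becomes 1
  Position 1 ')': depth becomes 0
  Position 2 '(': depth becomes 1
  Position 3 '(': depth becomes 2
  Position 4 ')': depth becomes 1
  Position 5 ')': depth becomes 0
  Position 6 '(': depth becomes 1
  Position 7 ')': depth becomes 0
  Position 8 '(': depth becomes 1
  Position 9 ')': depth becomes 0
  Position 10 '(': depth becomes 1
  Position 11 ')': depth becomes 0
  Position 12 '(': depth becomes 1
  Position 13 ')': depth becomes 0
  Position 14 '(': depth becomes 1
  Position 15 ')': depth becomes 0
  Position 16 '(': depth becomes 1
  Position 17 ')': depth becomes 0
  Position 18 '(': depth becomes 1
  Position 19 ')': depth becomes 0
  Position 20 '(': depth becomes 1
  Position 21 ')': depth becomes 0
  Position 22 '(': depth becomes 1
  Position 23 ')': depth becomes 0
  Position 24 '(': depth becomes 1
  Position 25 ')': depth becomes 0
Maximum depth reached: 2

2


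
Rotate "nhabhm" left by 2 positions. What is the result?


Input: "nhabhm", rotate left by 2
First 2 characters: "nh"
Remaining characters: "abhm"
Concatenate remaining + first: "abhm" + "nh" = "abhmnh"

abhmnh


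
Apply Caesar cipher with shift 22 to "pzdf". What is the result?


Caesar cipher: shift "pzdf" by 22
  'p' (pos 15) + 22 = pos 11 = 'l'
  'z' (pos 25) + 22 = pos 21 = 'v'
  'd' (pos 3) + 22 = pos 25 = 'z'
  'f' (pos 5) + 22 = pos 1 = 'b'
Result: lvzb

lvzb


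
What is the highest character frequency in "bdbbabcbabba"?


Input: bdbbabcbabba
Character counts:
  'a': 3
  'b': 7
  'c': 1
  'd': 1
Maximum frequency: 7

7


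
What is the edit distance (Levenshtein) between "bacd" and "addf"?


Computing edit distance: "bacd" -> "addf"
DP table:
           a    d    d    f
      0    1    2    3    4
  b   1    1    2    3    4
  a   2    1    2    3    4
  c   3    2    2    3    4
  d   4    3    2    2    3
Edit distance = dp[4][4] = 3

3


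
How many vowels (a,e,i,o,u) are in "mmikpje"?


Input: mmikpje
Checking each character:
  'm' at position 0: consonant
  'm' at position 1: consonant
  'i' at position 2: vowel (running total: 1)
  'k' at position 3: consonant
  'p' at position 4: consonant
  'j' at position 5: consonant
  'e' at position 6: vowel (running total: 2)
Total vowels: 2

2


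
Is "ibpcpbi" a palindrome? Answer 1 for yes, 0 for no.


Input: ibpcpbi
Reversed: ibpcpbi
  Compare pos 0 ('i') with pos 6 ('i'): match
  Compare pos 1 ('b') with pos 5 ('b'): match
  Compare pos 2 ('p') with pos 4 ('p'): match
Result: palindrome

1


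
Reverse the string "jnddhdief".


Input: jnddhdief
Reading characters right to left:
  Position 8: 'f'
  Position 7: 'e'
  Position 6: 'i'
  Position 5: 'd'
  Position 4: 'h'
  Position 3: 'd'
  Position 2: 'd'
  Position 1: 'n'
  Position 0: 'j'
Reversed: feidhddnj

feidhddnj


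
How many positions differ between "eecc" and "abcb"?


Comparing "eecc" and "abcb" position by position:
  Position 0: 'e' vs 'a' => DIFFER
  Position 1: 'e' vs 'b' => DIFFER
  Position 2: 'c' vs 'c' => same
  Position 3: 'c' vs 'b' => DIFFER
Positions that differ: 3

3


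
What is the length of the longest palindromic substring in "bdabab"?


Input: "bdabab"
Checking substrings for palindromes:
  [2:5] "aba" (len 3) => palindrome
  [3:6] "bab" (len 3) => palindrome
Longest palindromic substring: "aba" with length 3

3


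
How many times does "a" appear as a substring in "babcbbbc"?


Searching for "a" in "babcbbbc"
Scanning each position:
  Position 0: "b" => no
  Position 1: "a" => MATCH
  Position 2: "b" => no
  Position 3: "c" => no
  Position 4: "b" => no
  Position 5: "b" => no
  Position 6: "b" => no
  Position 7: "c" => no
Total occurrences: 1

1


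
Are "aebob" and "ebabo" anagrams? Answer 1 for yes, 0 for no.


Strings: "aebob", "ebabo"
Sorted first:  abbeo
Sorted second: abbeo
Sorted forms match => anagrams

1


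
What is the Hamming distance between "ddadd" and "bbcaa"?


Comparing "ddadd" and "bbcaa" position by position:
  Position 0: 'd' vs 'b' => differ
  Position 1: 'd' vs 'b' => differ
  Position 2: 'a' vs 'c' => differ
  Position 3: 'd' vs 'a' => differ
  Position 4: 'd' vs 'a' => differ
Total differences (Hamming distance): 5

5


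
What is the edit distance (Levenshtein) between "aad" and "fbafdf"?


Computing edit distance: "aad" -> "fbafdf"
DP table:
           f    b    a    f    d    f
      0    1    2    3    4    5    6
  a   1    1    2    2    3    4    5
  a   2    2    2    2    3    4    5
  d   3    3    3    3    3    3    4
Edit distance = dp[3][6] = 4

4


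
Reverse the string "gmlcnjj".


Input: gmlcnjj
Reading characters right to left:
  Position 6: 'j'
  Position 5: 'j'
  Position 4: 'n'
  Position 3: 'c'
  Position 2: 'l'
  Position 1: 'm'
  Position 0: 'g'
Reversed: jjnclmg

jjnclmg


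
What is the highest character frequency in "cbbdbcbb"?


Input: cbbdbcbb
Character counts:
  'b': 5
  'c': 2
  'd': 1
Maximum frequency: 5

5


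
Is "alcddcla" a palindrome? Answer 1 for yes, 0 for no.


Input: alcddcla
Reversed: alcddcla
  Compare pos 0 ('a') with pos 7 ('a'): match
  Compare pos 1 ('l') with pos 6 ('l'): match
  Compare pos 2 ('c') with pos 5 ('c'): match
  Compare pos 3 ('d') with pos 4 ('d'): match
Result: palindrome

1


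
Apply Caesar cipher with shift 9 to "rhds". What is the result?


Caesar cipher: shift "rhds" by 9
  'r' (pos 17) + 9 = pos 0 = 'a'
  'h' (pos 7) + 9 = pos 16 = 'q'
  'd' (pos 3) + 9 = pos 12 = 'm'
  's' (pos 18) + 9 = pos 1 = 'b'
Result: aqmb

aqmb


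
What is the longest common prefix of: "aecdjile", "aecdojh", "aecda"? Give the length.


Words: aecdjile, aecdojh, aecda
  Position 0: all 'a' => match
  Position 1: all 'e' => match
  Position 2: all 'c' => match
  Position 3: all 'd' => match
  Position 4: ('j', 'o', 'a') => mismatch, stop
LCP = "aecd" (length 4)

4


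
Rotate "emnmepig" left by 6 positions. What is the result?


Input: "emnmepig", rotate left by 6
First 6 characters: "emnmep"
Remaining characters: "ig"
Concatenate remaining + first: "ig" + "emnmep" = "igemnmep"

igemnmep


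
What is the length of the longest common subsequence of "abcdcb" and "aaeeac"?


LCS of "abcdcb" and "aaeeac"
DP table:
           a    a    e    e    a    c
      0    0    0    0    0    0    0
  a   0    1    1    1    1    1    1
  b   0    1    1    1    1    1    1
  c   0    1    1    1    1    1    2
  d   0    1    1    1    1    1    2
  c   0    1    1    1    1    1    2
  b   0    1    1    1    1    1    2
LCS length = dp[6][6] = 2

2


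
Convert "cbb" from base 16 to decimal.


Input: "cbb" in base 16
Positional expansion:
  Digit 'c' (value 12) x 16^2 = 3072
  Digit 'b' (value 11) x 16^1 = 176
  Digit 'b' (value 11) x 16^0 = 11
Sum = 3259

3259


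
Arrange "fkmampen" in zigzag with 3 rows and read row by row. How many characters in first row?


Zigzag "fkmampen" into 3 rows:
Placing characters:
  'f' => row 0
  'k' => row 1
  'm' => row 2
  'a' => row 1
  'm' => row 0
  'p' => row 1
  'e' => row 2
  'n' => row 1
Rows:
  Row 0: "fm"
  Row 1: "kapn"
  Row 2: "me"
First row length: 2

2


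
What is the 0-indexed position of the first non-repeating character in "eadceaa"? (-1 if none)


Input: eadceaa
Character frequencies:
  'a': 3
  'c': 1
  'd': 1
  'e': 2
Scanning left to right for freq == 1:
  Position 0 ('e'): freq=2, skip
  Position 1 ('a'): freq=3, skip
  Position 2 ('d'): unique! => answer = 2

2


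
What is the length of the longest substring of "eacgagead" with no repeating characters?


Input: "eacgagead"
Sliding window (track last position of each char):
  Position 0 ('e'): window [0,0] length 1 -- new best
  Position 1 ('a'): window [0,1] length 2 -- new best
  Position 2 ('c'): window [0,2] length 3 -- new best
  Position 3 ('g'): window [0,3] length 4 -- new best
  Position 4 ('a'): repeat (last at 1), move window start to 2
  Position 4 ('a'): window [2,4] length 3
  Position 5 ('g'): repeat (last at 3), move window start to 4
  Position 5 ('g'): window [4,5] length 2
  Position 6 ('e'): window [4,6] length 3
  Position 7 ('a'): repeat (last at 4), move window start to 5
  Position 7 ('a'): window [5,7] length 3
  Position 8 ('d'): window [5,8] length 4
Longest substring with no repeats: "eacg" with length 4

4


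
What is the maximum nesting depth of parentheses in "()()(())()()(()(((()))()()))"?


Input: "()()(())()()(()(((()))()()))"
Tracking depth:
  Position 0 '(': depth becomes 1
  Position 1 ')': depth becomes 0
  Position 2 '(': depth becomes 1
  Position 3 ')': depth becomes 0
  Position 4 '(': depth becomes 1
  Position 5 '(': depth becomes 2
  Position 6 ')': depth becomes 1
  Position 7 ')': depth becomes 0
  Position 8 '(': depth becomes 1
  Position 9 ')': depth becomes 0
  Position 10 '(': depth becomes 1
  Position 11 ')': depth becomes 0
  Position 12 '(': depth becomes 1
  Position 13 '(': depth becomes 2
  Position 14 ')': depth becomes 1
  Position 15 '(': depth becomes 2
  Position 16 '(': depth becomes 3
  Position 17 '(': depth becomes 4
  Position 18 '(': depth becomes 5
  Position 19 ')': depth becomes 4
  Position 20 ')': depth becomes 3
  Position 21 ')': depth becomes 2
  Position 22 '(': depth becomes 3
  Position 23 ')': depth becomes 2
  Position 24 '(': depth becomes 3
  Position 25 ')': depth becomes 2
  Position 26 ')': depth becomes 1
  Position 27 ')': depth becomes 0
Maximum depth reached: 5

5


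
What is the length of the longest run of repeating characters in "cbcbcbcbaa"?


Input: "cbcbcbcbaa"
Scanning for longest run:
  Position 1 ('b'): new char, reset run to 1
  Position 2 ('c'): new char, reset run to 1
  Position 3 ('b'): new char, reset run to 1
  Position 4 ('c'): new char, reset run to 1
  Position 5 ('b'): new char, reset run to 1
  Position 6 ('c'): new char, reset run to 1
  Position 7 ('b'): new char, reset run to 1
  Position 8 ('a'): new char, reset run to 1
  Position 9 ('a'): continues run of 'a', length=2
Longest run: 'a' with length 2

2


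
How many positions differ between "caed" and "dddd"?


Comparing "caed" and "dddd" position by position:
  Position 0: 'c' vs 'd' => DIFFER
  Position 1: 'a' vs 'd' => DIFFER
  Position 2: 'e' vs 'd' => DIFFER
  Position 3: 'd' vs 'd' => same
Positions that differ: 3

3


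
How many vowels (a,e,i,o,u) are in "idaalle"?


Input: idaalle
Checking each character:
  'i' at position 0: vowel (running total: 1)
  'd' at position 1: consonant
  'a' at position 2: vowel (running total: 2)
  'a' at position 3: vowel (running total: 3)
  'l' at position 4: consonant
  'l' at position 5: consonant
  'e' at position 6: vowel (running total: 4)
Total vowels: 4

4


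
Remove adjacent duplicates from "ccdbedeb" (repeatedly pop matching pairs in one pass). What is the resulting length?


Input: ccdbedeb
Stack-based adjacent duplicate removal:
  Read 'c': push. Stack: c
  Read 'c': matches stack top 'c' => pop. Stack: (empty)
  Read 'd': push. Stack: d
  Read 'b': push. Stack: db
  Read 'e': push. Stack: dbe
  Read 'd': push. Stack: dbed
  Read 'e': push. Stack: dbede
  Read 'b': push. Stack: dbedeb
Final stack: "dbedeb" (length 6)

6


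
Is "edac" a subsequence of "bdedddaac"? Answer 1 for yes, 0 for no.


Check if "edac" is a subsequence of "bdedddaac"
Greedy scan:
  Position 0 ('b'): no match needed
  Position 1 ('d'): no match needed
  Position 2 ('e'): matches sub[0] = 'e'
  Position 3 ('d'): matches sub[1] = 'd'
  Position 4 ('d'): no match needed
  Position 5 ('d'): no match needed
  Position 6 ('a'): matches sub[2] = 'a'
  Position 7 ('a'): no match needed
  Position 8 ('c'): matches sub[3] = 'c'
All 4 characters matched => is a subsequence

1


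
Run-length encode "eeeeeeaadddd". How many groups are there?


Input: eeeeeeaadddd
Scanning for consecutive runs:
  Group 1: 'e' x 6 (positions 0-5)
  Group 2: 'a' x 2 (positions 6-7)
  Group 3: 'd' x 4 (positions 8-11)
Total groups: 3

3


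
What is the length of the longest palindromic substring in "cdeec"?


Input: "cdeec"
Checking substrings for palindromes:
  [2:4] "ee" (len 2) => palindrome
Longest palindromic substring: "ee" with length 2

2


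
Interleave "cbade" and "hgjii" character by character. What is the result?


Interleaving "cbade" and "hgjii":
  Position 0: 'c' from first, 'h' from second => "ch"
  Position 1: 'b' from first, 'g' from second => "bg"
  Position 2: 'a' from first, 'j' from second => "aj"
  Position 3: 'd' from first, 'i' from second => "di"
  Position 4: 'e' from first, 'i' from second => "ei"
Result: chbgajdiei

chbgajdiei


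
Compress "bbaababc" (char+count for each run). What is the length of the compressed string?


Input: bbaababc
Runs:
  'b' x 2 => "b2"
  'a' x 2 => "a2"
  'b' x 1 => "b1"
  'a' x 1 => "a1"
  'b' x 1 => "b1"
  'c' x 1 => "c1"
Compressed: "b2a2b1a1b1c1"
Compressed length: 12

12


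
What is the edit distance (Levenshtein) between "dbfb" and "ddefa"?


Computing edit distance: "dbfb" -> "ddefa"
DP table:
           d    d    e    f    a
      0    1    2    3    4    5
  d   1    0    1    2    3    4
  b   2    1    1    2    3    4
  f   3    2    2    2    2    3
  b   4    3    3    3    3    3
Edit distance = dp[4][5] = 3

3


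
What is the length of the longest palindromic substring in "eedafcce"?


Input: "eedafcce"
Checking substrings for palindromes:
  [0:2] "ee" (len 2) => palindrome
  [5:7] "cc" (len 2) => palindrome
Longest palindromic substring: "ee" with length 2

2


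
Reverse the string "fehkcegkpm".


Input: fehkcegkpm
Reading characters right to left:
  Position 9: 'm'
  Position 8: 'p'
  Position 7: 'k'
  Position 6: 'g'
  Position 5: 'e'
  Position 4: 'c'
  Position 3: 'k'
  Position 2: 'h'
  Position 1: 'e'
  Position 0: 'f'
Reversed: mpkgeckhef

mpkgeckhef


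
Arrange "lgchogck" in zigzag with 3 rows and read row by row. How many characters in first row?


Zigzag "lgchogck" into 3 rows:
Placing characters:
  'l' => row 0
  'g' => row 1
  'c' => row 2
  'h' => row 1
  'o' => row 0
  'g' => row 1
  'c' => row 2
  'k' => row 1
Rows:
  Row 0: "lo"
  Row 1: "ghgk"
  Row 2: "cc"
First row length: 2

2


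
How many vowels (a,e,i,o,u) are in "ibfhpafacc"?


Input: ibfhpafacc
Checking each character:
  'i' at position 0: vowel (running total: 1)
  'b' at position 1: consonant
  'f' at position 2: consonant
  'h' at position 3: consonant
  'p' at position 4: consonant
  'a' at position 5: vowel (running total: 2)
  'f' at position 6: consonant
  'a' at position 7: vowel (running total: 3)
  'c' at position 8: consonant
  'c' at position 9: consonant
Total vowels: 3

3


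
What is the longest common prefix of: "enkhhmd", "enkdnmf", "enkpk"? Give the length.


Words: enkhhmd, enkdnmf, enkpk
  Position 0: all 'e' => match
  Position 1: all 'n' => match
  Position 2: all 'k' => match
  Position 3: ('h', 'd', 'p') => mismatch, stop
LCP = "enk" (length 3)

3


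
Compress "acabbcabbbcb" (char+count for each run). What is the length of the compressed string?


Input: acabbcabbbcb
Runs:
  'a' x 1 => "a1"
  'c' x 1 => "c1"
  'a' x 1 => "a1"
  'b' x 2 => "b2"
  'c' x 1 => "c1"
  'a' x 1 => "a1"
  'b' x 3 => "b3"
  'c' x 1 => "c1"
  'b' x 1 => "b1"
Compressed: "a1c1a1b2c1a1b3c1b1"
Compressed length: 18

18


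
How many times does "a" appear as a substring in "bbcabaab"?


Searching for "a" in "bbcabaab"
Scanning each position:
  Position 0: "b" => no
  Position 1: "b" => no
  Position 2: "c" => no
  Position 3: "a" => MATCH
  Position 4: "b" => no
  Position 5: "a" => MATCH
  Position 6: "a" => MATCH
  Position 7: "b" => no
Total occurrences: 3

3


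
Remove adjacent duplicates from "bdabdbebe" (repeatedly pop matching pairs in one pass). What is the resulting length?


Input: bdabdbebe
Stack-based adjacent duplicate removal:
  Read 'b': push. Stack: b
  Read 'd': push. Stack: bd
  Read 'a': push. Stack: bda
  Read 'b': push. Stack: bdab
  Read 'd': push. Stack: bdabd
  Read 'b': push. Stack: bdabdb
  Read 'e': push. Stack: bdabdbe
  Read 'b': push. Stack: bdabdbeb
  Read 'e': push. Stack: bdabdbebe
Final stack: "bdabdbebe" (length 9)

9


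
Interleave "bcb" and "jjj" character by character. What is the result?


Interleaving "bcb" and "jjj":
  Position 0: 'b' from first, 'j' from second => "bj"
  Position 1: 'c' from first, 'j' from second => "cj"
  Position 2: 'b' from first, 'j' from second => "bj"
Result: bjcjbj

bjcjbj


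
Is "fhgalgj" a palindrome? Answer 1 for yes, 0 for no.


Input: fhgalgj
Reversed: jglaghf
  Compare pos 0 ('f') with pos 6 ('j'): MISMATCH
  Compare pos 1 ('h') with pos 5 ('g'): MISMATCH
  Compare pos 2 ('g') with pos 4 ('l'): MISMATCH
Result: not a palindrome

0


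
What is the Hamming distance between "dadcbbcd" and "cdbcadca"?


Comparing "dadcbbcd" and "cdbcadca" position by position:
  Position 0: 'd' vs 'c' => differ
  Position 1: 'a' vs 'd' => differ
  Position 2: 'd' vs 'b' => differ
  Position 3: 'c' vs 'c' => same
  Position 4: 'b' vs 'a' => differ
  Position 5: 'b' vs 'd' => differ
  Position 6: 'c' vs 'c' => same
  Position 7: 'd' vs 'a' => differ
Total differences (Hamming distance): 6

6


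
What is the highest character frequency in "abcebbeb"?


Input: abcebbeb
Character counts:
  'a': 1
  'b': 4
  'c': 1
  'e': 2
Maximum frequency: 4

4


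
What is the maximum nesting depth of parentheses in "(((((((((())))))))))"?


Input: "(((((((((())))))))))"
Tracking depth:
  Position 0 '(': depth becomes 1
  Position 1 '(': depth becomes 2
  Position 2 '(': depth becomes 3
  Position 3 '(': depth becomes 4
  Position 4 '(': depth becomes 5
  Position 5 '(': depth becomes 6
  Position 6 '(': depth becomes 7
  Position 7 '(': depth becomes 8
  Position 8 '(': depth becomes 9
  Position 9 '(': depth becomes 10
  Position 10 ')': depth becomes 9
  Position 11 ')': depth becomes 8
  Position 12 ')': depth becomes 7
  Position 13 ')': depth becomes 6
  Position 14 ')': depth becomes 5
  Position 15 ')': depth becomes 4
  Position 16 ')': depth becomes 3
  Position 17 ')': depth becomes 2
  Position 18 ')': depth becomes 1
  Position 19 ')': depth becomes 0
Maximum depth reached: 10

10


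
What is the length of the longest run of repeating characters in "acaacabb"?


Input: "acaacabb"
Scanning for longest run:
  Position 1 ('c'): new char, reset run to 1
  Position 2 ('a'): new char, reset run to 1
  Position 3 ('a'): continues run of 'a', length=2
  Position 4 ('c'): new char, reset run to 1
  Position 5 ('a'): new char, reset run to 1
  Position 6 ('b'): new char, reset run to 1
  Position 7 ('b'): continues run of 'b', length=2
Longest run: 'a' with length 2

2


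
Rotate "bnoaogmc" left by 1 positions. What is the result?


Input: "bnoaogmc", rotate left by 1
First 1 characters: "b"
Remaining characters: "noaogmc"
Concatenate remaining + first: "noaogmc" + "b" = "noaogmcb"

noaogmcb


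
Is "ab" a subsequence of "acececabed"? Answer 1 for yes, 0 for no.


Check if "ab" is a subsequence of "acececabed"
Greedy scan:
  Position 0 ('a'): matches sub[0] = 'a'
  Position 1 ('c'): no match needed
  Position 2 ('e'): no match needed
  Position 3 ('c'): no match needed
  Position 4 ('e'): no match needed
  Position 5 ('c'): no match needed
  Position 6 ('a'): no match needed
  Position 7 ('b'): matches sub[1] = 'b'
  Position 8 ('e'): no match needed
  Position 9 ('d'): no match needed
All 2 characters matched => is a subsequence

1


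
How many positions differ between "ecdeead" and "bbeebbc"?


Comparing "ecdeead" and "bbeebbc" position by position:
  Position 0: 'e' vs 'b' => DIFFER
  Position 1: 'c' vs 'b' => DIFFER
  Position 2: 'd' vs 'e' => DIFFER
  Position 3: 'e' vs 'e' => same
  Position 4: 'e' vs 'b' => DIFFER
  Position 5: 'a' vs 'b' => DIFFER
  Position 6: 'd' vs 'c' => DIFFER
Positions that differ: 6

6


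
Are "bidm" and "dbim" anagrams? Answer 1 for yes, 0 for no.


Strings: "bidm", "dbim"
Sorted first:  bdim
Sorted second: bdim
Sorted forms match => anagrams

1


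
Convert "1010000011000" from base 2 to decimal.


Input: "1010000011000" in base 2
Positional expansion:
  Digit '1' (value 1) x 2^12 = 4096
  Digit '0' (value 0) x 2^11 = 0
  Digit '1' (value 1) x 2^10 = 1024
  Digit '0' (value 0) x 2^9 = 0
  Digit '0' (value 0) x 2^8 = 0
  Digit '0' (value 0) x 2^7 = 0
  Digit '0' (value 0) x 2^6 = 0
  Digit '0' (value 0) x 2^5 = 0
  Digit '1' (value 1) x 2^4 = 16
  Digit '1' (value 1) x 2^3 = 8
  Digit '0' (value 0) x 2^2 = 0
  Digit '0' (value 0) x 2^1 = 0
  Digit '0' (value 0) x 2^0 = 0
Sum = 5144

5144


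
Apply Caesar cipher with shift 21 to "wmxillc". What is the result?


Caesar cipher: shift "wmxillc" by 21
  'w' (pos 22) + 21 = pos 17 = 'r'
  'm' (pos 12) + 21 = pos 7 = 'h'
  'x' (pos 23) + 21 = pos 18 = 's'
  'i' (pos 8) + 21 = pos 3 = 'd'
  'l' (pos 11) + 21 = pos 6 = 'g'
  'l' (pos 11) + 21 = pos 6 = 'g'
  'c' (pos 2) + 21 = pos 23 = 'x'
Result: rhsdggx

rhsdggx


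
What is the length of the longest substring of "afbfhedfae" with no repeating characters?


Input: "afbfhedfae"
Sliding window (track last position of each char):
  Position 0 ('a'): window [0,0] length 1 -- new best
  Position 1 ('f'): window [0,1] length 2 -- new best
  Position 2 ('b'): window [0,2] length 3 -- new best
  Position 3 ('f'): repeat (last at 1), move window start to 2
  Position 3 ('f'): window [2,3] length 2
  Position 4 ('h'): window [2,4] length 3
  Position 5 ('e'): window [2,5] length 4 -- new best
  Position 6 ('d'): window [2,6] length 5 -- new best
  Position 7 ('f'): repeat (last at 3), move window start to 4
  Position 7 ('f'): window [4,7] length 4
  Position 8 ('a'): window [4,8] length 5
  Position 9 ('e'): repeat (last at 5), move window start to 6
  Position 9 ('e'): window [6,9] length 4
Longest substring with no repeats: "bfhed" with length 5

5


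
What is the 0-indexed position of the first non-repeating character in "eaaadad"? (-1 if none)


Input: eaaadad
Character frequencies:
  'a': 4
  'd': 2
  'e': 1
Scanning left to right for freq == 1:
  Position 0 ('e'): unique! => answer = 0

0


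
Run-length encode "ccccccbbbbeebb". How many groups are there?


Input: ccccccbbbbeebb
Scanning for consecutive runs:
  Group 1: 'c' x 6 (positions 0-5)
  Group 2: 'b' x 4 (positions 6-9)
  Group 3: 'e' x 2 (positions 10-11)
  Group 4: 'b' x 2 (positions 12-13)
Total groups: 4

4


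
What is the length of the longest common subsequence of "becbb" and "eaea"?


LCS of "becbb" and "eaea"
DP table:
           e    a    e    a
      0    0    0    0    0
  b   0    0    0    0    0
  e   0    1    1    1    1
  c   0    1    1    1    1
  b   0    1    1    1    1
  b   0    1    1    1    1
LCS length = dp[5][4] = 1

1


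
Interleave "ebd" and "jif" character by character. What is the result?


Interleaving "ebd" and "jif":
  Position 0: 'e' from first, 'j' from second => "ej"
  Position 1: 'b' from first, 'i' from second => "bi"
  Position 2: 'd' from first, 'f' from second => "df"
Result: ejbidf

ejbidf


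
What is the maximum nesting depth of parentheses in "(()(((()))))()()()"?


Input: "(()(((()))))()()()"
Tracking depth:
  Position 0 '(': depth becomes 1
  Position 1 '(': depth becomes 2
  Position 2 ')': depth becomes 1
  Position 3 '(': depth becomes 2
  Position 4 '(': depth becomes 3
  Position 5 '(': depth becomes 4
  Position 6 '(': depth becomes 5
  Position 7 ')': depth becomes 4
  Position 8 ')': depth becomes 3
  Position 9 ')': depth becomes 2
  Position 10 ')': depth becomes 1
  Position 11 ')': depth becomes 0
  Position 12 '(': depth becomes 1
  Position 13 ')': depth becomes 0
  Position 14 '(': depth becomes 1
  Position 15 ')': depth becomes 0
  Position 16 '(': depth becomes 1
  Position 17 ')': depth becomes 0
Maximum depth reached: 5

5


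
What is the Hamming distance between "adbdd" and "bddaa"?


Comparing "adbdd" and "bddaa" position by position:
  Position 0: 'a' vs 'b' => differ
  Position 1: 'd' vs 'd' => same
  Position 2: 'b' vs 'd' => differ
  Position 3: 'd' vs 'a' => differ
  Position 4: 'd' vs 'a' => differ
Total differences (Hamming distance): 4

4


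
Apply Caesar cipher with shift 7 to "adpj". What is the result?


Caesar cipher: shift "adpj" by 7
  'a' (pos 0) + 7 = pos 7 = 'h'
  'd' (pos 3) + 7 = pos 10 = 'k'
  'p' (pos 15) + 7 = pos 22 = 'w'
  'j' (pos 9) + 7 = pos 16 = 'q'
Result: hkwq

hkwq


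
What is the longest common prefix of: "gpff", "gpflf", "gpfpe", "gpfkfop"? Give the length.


Words: gpff, gpflf, gpfpe, gpfkfop
  Position 0: all 'g' => match
  Position 1: all 'p' => match
  Position 2: all 'f' => match
  Position 3: ('f', 'l', 'p', 'k') => mismatch, stop
LCP = "gpf" (length 3)

3


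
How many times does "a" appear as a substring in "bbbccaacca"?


Searching for "a" in "bbbccaacca"
Scanning each position:
  Position 0: "b" => no
  Position 1: "b" => no
  Position 2: "b" => no
  Position 3: "c" => no
  Position 4: "c" => no
  Position 5: "a" => MATCH
  Position 6: "a" => MATCH
  Position 7: "c" => no
  Position 8: "c" => no
  Position 9: "a" => MATCH
Total occurrences: 3

3


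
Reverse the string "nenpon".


Input: nenpon
Reading characters right to left:
  Position 5: 'n'
  Position 4: 'o'
  Position 3: 'p'
  Position 2: 'n'
  Position 1: 'e'
  Position 0: 'n'
Reversed: nopnen

nopnen


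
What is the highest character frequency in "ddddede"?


Input: ddddede
Character counts:
  'd': 5
  'e': 2
Maximum frequency: 5

5


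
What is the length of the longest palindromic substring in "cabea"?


Input: "cabea"
Checking substrings for palindromes:
  No multi-char palindromic substrings found
Longest palindromic substring: "c" with length 1

1


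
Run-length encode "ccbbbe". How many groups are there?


Input: ccbbbe
Scanning for consecutive runs:
  Group 1: 'c' x 2 (positions 0-1)
  Group 2: 'b' x 3 (positions 2-4)
  Group 3: 'e' x 1 (positions 5-5)
Total groups: 3

3


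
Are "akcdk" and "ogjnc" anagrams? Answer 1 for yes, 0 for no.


Strings: "akcdk", "ogjnc"
Sorted first:  acdkk
Sorted second: cgjno
Differ at position 0: 'a' vs 'c' => not anagrams

0


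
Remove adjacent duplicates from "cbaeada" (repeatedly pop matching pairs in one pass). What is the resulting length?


Input: cbaeada
Stack-based adjacent duplicate removal:
  Read 'c': push. Stack: c
  Read 'b': push. Stack: cb
  Read 'a': push. Stack: cba
  Read 'e': push. Stack: cbae
  Read 'a': push. Stack: cbaea
  Read 'd': push. Stack: cbaead
  Read 'a': push. Stack: cbaeada
Final stack: "cbaeada" (length 7)

7


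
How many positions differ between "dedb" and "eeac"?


Comparing "dedb" and "eeac" position by position:
  Position 0: 'd' vs 'e' => DIFFER
  Position 1: 'e' vs 'e' => same
  Position 2: 'd' vs 'a' => DIFFER
  Position 3: 'b' vs 'c' => DIFFER
Positions that differ: 3

3


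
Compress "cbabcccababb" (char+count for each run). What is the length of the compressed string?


Input: cbabcccababb
Runs:
  'c' x 1 => "c1"
  'b' x 1 => "b1"
  'a' x 1 => "a1"
  'b' x 1 => "b1"
  'c' x 3 => "c3"
  'a' x 1 => "a1"
  'b' x 1 => "b1"
  'a' x 1 => "a1"
  'b' x 2 => "b2"
Compressed: "c1b1a1b1c3a1b1a1b2"
Compressed length: 18

18


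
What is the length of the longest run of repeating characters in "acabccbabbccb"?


Input: "acabccbabbccb"
Scanning for longest run:
  Position 1 ('c'): new char, reset run to 1
  Position 2 ('a'): new char, reset run to 1
  Position 3 ('b'): new char, reset run to 1
  Position 4 ('c'): new char, reset run to 1
  Position 5 ('c'): continues run of 'c', length=2
  Position 6 ('b'): new char, reset run to 1
  Position 7 ('a'): new char, reset run to 1
  Position 8 ('b'): new char, reset run to 1
  Position 9 ('b'): continues run of 'b', length=2
  Position 10 ('c'): new char, reset run to 1
  Position 11 ('c'): continues run of 'c', length=2
  Position 12 ('b'): new char, reset run to 1
Longest run: 'c' with length 2

2


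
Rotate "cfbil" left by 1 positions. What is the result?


Input: "cfbil", rotate left by 1
First 1 characters: "c"
Remaining characters: "fbil"
Concatenate remaining + first: "fbil" + "c" = "fbilc"

fbilc


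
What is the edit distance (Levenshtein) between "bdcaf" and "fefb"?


Computing edit distance: "bdcaf" -> "fefb"
DP table:
           f    e    f    b
      0    1    2    3    4
  b   1    1    2    3    3
  d   2    2    2    3    4
  c   3    3    3    3    4
  a   4    4    4    4    4
  f   5    4    5    4    5
Edit distance = dp[5][4] = 5

5


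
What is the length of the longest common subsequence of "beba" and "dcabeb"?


LCS of "beba" and "dcabeb"
DP table:
           d    c    a    b    e    b
      0    0    0    0    0    0    0
  b   0    0    0    0    1    1    1
  e   0    0    0    0    1    2    2
  b   0    0    0    0    1    2    3
  a   0    0    0    1    1    2    3
LCS length = dp[4][6] = 3

3


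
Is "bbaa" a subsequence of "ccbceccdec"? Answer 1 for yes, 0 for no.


Check if "bbaa" is a subsequence of "ccbceccdec"
Greedy scan:
  Position 0 ('c'): no match needed
  Position 1 ('c'): no match needed
  Position 2 ('b'): matches sub[0] = 'b'
  Position 3 ('c'): no match needed
  Position 4 ('e'): no match needed
  Position 5 ('c'): no match needed
  Position 6 ('c'): no match needed
  Position 7 ('d'): no match needed
  Position 8 ('e'): no match needed
  Position 9 ('c'): no match needed
Only matched 1/4 characters => not a subsequence

0


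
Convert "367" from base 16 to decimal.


Input: "367" in base 16
Positional expansion:
  Digit '3' (value 3) x 16^2 = 768
  Digit '6' (value 6) x 16^1 = 96
  Digit '7' (value 7) x 16^0 = 7
Sum = 871

871


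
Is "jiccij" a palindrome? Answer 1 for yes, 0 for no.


Input: jiccij
Reversed: jiccij
  Compare pos 0 ('j') with pos 5 ('j'): match
  Compare pos 1 ('i') with pos 4 ('i'): match
  Compare pos 2 ('c') with pos 3 ('c'): match
Result: palindrome

1


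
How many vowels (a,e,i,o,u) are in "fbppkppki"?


Input: fbppkppki
Checking each character:
  'f' at position 0: consonant
  'b' at position 1: consonant
  'p' at position 2: consonant
  'p' at position 3: consonant
  'k' at position 4: consonant
  'p' at position 5: consonant
  'p' at position 6: consonant
  'k' at position 7: consonant
  'i' at position 8: vowel (running total: 1)
Total vowels: 1

1


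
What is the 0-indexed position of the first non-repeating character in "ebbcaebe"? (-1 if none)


Input: ebbcaebe
Character frequencies:
  'a': 1
  'b': 3
  'c': 1
  'e': 3
Scanning left to right for freq == 1:
  Position 0 ('e'): freq=3, skip
  Position 1 ('b'): freq=3, skip
  Position 2 ('b'): freq=3, skip
  Position 3 ('c'): unique! => answer = 3

3


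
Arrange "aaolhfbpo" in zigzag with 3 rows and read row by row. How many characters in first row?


Zigzag "aaolhfbpo" into 3 rows:
Placing characters:
  'a' => row 0
  'a' => row 1
  'o' => row 2
  'l' => row 1
  'h' => row 0
  'f' => row 1
  'b' => row 2
  'p' => row 1
  'o' => row 0
Rows:
  Row 0: "aho"
  Row 1: "alfp"
  Row 2: "ob"
First row length: 3

3


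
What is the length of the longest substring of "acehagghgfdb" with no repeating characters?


Input: "acehagghgfdb"
Sliding window (track last position of each char):
  Position 0 ('a'): window [0,0] length 1 -- new best
  Position 1 ('c'): window [0,1] length 2 -- new best
  Position 2 ('e'): window [0,2] length 3 -- new best
  Position 3 ('h'): window [0,3] length 4 -- new best
  Position 4 ('a'): repeat (last at 0), move window start to 1
  Position 4 ('a'): window [1,4] length 4
  Position 5 ('g'): window [1,5] length 5 -- new best
  Position 6 ('g'): repeat (last at 5), move window start to 6
  Position 6 ('g'): window [6,6] length 1
  Position 7 ('h'): window [6,7] length 2
  Position 8 ('g'): repeat (last at 6), move window start to 7
  Position 8 ('g'): window [7,8] length 2
  Position 9 ('f'): window [7,9] length 3
  Position 10 ('d'): window [7,10] length 4
  Position 11 ('b'): window [7,11] length 5
Longest substring with no repeats: "cehag" with length 5

5


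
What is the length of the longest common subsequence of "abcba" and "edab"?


LCS of "abcba" and "edab"
DP table:
           e    d    a    b
      0    0    0    0    0
  a   0    0    0    1    1
  b   0    0    0    1    2
  c   0    0    0    1    2
  b   0    0    0    1    2
  a   0    0    0    1    2
LCS length = dp[5][4] = 2

2


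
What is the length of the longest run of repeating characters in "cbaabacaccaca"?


Input: "cbaabacaccaca"
Scanning for longest run:
  Position 1 ('b'): new char, reset run to 1
  Position 2 ('a'): new char, reset run to 1
  Position 3 ('a'): continues run of 'a', length=2
  Position 4 ('b'): new char, reset run to 1
  Position 5 ('a'): new char, reset run to 1
  Position 6 ('c'): new char, reset run to 1
  Position 7 ('a'): new char, reset run to 1
  Position 8 ('c'): new char, reset run to 1
  Position 9 ('c'): continues run of 'c', length=2
  Position 10 ('a'): new char, reset run to 1
  Position 11 ('c'): new char, reset run to 1
  Position 12 ('a'): new char, reset run to 1
Longest run: 'a' with length 2

2


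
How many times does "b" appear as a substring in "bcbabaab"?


Searching for "b" in "bcbabaab"
Scanning each position:
  Position 0: "b" => MATCH
  Position 1: "c" => no
  Position 2: "b" => MATCH
  Position 3: "a" => no
  Position 4: "b" => MATCH
  Position 5: "a" => no
  Position 6: "a" => no
  Position 7: "b" => MATCH
Total occurrences: 4

4


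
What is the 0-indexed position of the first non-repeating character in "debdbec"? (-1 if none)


Input: debdbec
Character frequencies:
  'b': 2
  'c': 1
  'd': 2
  'e': 2
Scanning left to right for freq == 1:
  Position 0 ('d'): freq=2, skip
  Position 1 ('e'): freq=2, skip
  Position 2 ('b'): freq=2, skip
  Position 3 ('d'): freq=2, skip
  Position 4 ('b'): freq=2, skip
  Position 5 ('e'): freq=2, skip
  Position 6 ('c'): unique! => answer = 6

6


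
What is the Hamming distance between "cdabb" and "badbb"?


Comparing "cdabb" and "badbb" position by position:
  Position 0: 'c' vs 'b' => differ
  Position 1: 'd' vs 'a' => differ
  Position 2: 'a' vs 'd' => differ
  Position 3: 'b' vs 'b' => same
  Position 4: 'b' vs 'b' => same
Total differences (Hamming distance): 3

3


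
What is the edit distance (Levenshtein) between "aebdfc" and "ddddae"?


Computing edit distance: "aebdfc" -> "ddddae"
DP table:
           d    d    d    d    a    e
      0    1    2    3    4    5    6
  a   1    1    2    3    4    4    5
  e   2    2    2    3    4    5    4
  b   3    3    3    3    4    5    5
  d   4    3    3    3    3    4    5
  f   5    4    4    4    4    4    5
  c   6    5    5    5    5    5    5
Edit distance = dp[6][6] = 5

5


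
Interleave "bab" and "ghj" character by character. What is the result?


Interleaving "bab" and "ghj":
  Position 0: 'b' from first, 'g' from second => "bg"
  Position 1: 'a' from first, 'h' from second => "ah"
  Position 2: 'b' from first, 'j' from second => "bj"
Result: bgahbj

bgahbj


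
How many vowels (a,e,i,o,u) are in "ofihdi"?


Input: ofihdi
Checking each character:
  'o' at position 0: vowel (running total: 1)
  'f' at position 1: consonant
  'i' at position 2: vowel (running total: 2)
  'h' at position 3: consonant
  'd' at position 4: consonant
  'i' at position 5: vowel (running total: 3)
Total vowels: 3

3


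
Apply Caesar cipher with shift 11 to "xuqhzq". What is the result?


Caesar cipher: shift "xuqhzq" by 11
  'x' (pos 23) + 11 = pos 8 = 'i'
  'u' (pos 20) + 11 = pos 5 = 'f'
  'q' (pos 16) + 11 = pos 1 = 'b'
  'h' (pos 7) + 11 = pos 18 = 's'
  'z' (pos 25) + 11 = pos 10 = 'k'
  'q' (pos 16) + 11 = pos 1 = 'b'
Result: ifbskb

ifbskb


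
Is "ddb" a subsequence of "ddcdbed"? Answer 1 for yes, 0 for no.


Check if "ddb" is a subsequence of "ddcdbed"
Greedy scan:
  Position 0 ('d'): matches sub[0] = 'd'
  Position 1 ('d'): matches sub[1] = 'd'
  Position 2 ('c'): no match needed
  Position 3 ('d'): no match needed
  Position 4 ('b'): matches sub[2] = 'b'
  Position 5 ('e'): no match needed
  Position 6 ('d'): no match needed
All 3 characters matched => is a subsequence

1


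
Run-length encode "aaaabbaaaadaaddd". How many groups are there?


Input: aaaabbaaaadaaddd
Scanning for consecutive runs:
  Group 1: 'a' x 4 (positions 0-3)
  Group 2: 'b' x 2 (positions 4-5)
  Group 3: 'a' x 4 (positions 6-9)
  Group 4: 'd' x 1 (positions 10-10)
  Group 5: 'a' x 2 (positions 11-12)
  Group 6: 'd' x 3 (positions 13-15)
Total groups: 6

6


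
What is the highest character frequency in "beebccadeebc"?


Input: beebccadeebc
Character counts:
  'a': 1
  'b': 3
  'c': 3
  'd': 1
  'e': 4
Maximum frequency: 4

4


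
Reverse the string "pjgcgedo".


Input: pjgcgedo
Reading characters right to left:
  Position 7: 'o'
  Position 6: 'd'
  Position 5: 'e'
  Position 4: 'g'
  Position 3: 'c'
  Position 2: 'g'
  Position 1: 'j'
  Position 0: 'p'
Reversed: odegcgjp

odegcgjp


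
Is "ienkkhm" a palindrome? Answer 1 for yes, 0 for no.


Input: ienkkhm
Reversed: mhkknei
  Compare pos 0 ('i') with pos 6 ('m'): MISMATCH
  Compare pos 1 ('e') with pos 5 ('h'): MISMATCH
  Compare pos 2 ('n') with pos 4 ('k'): MISMATCH
Result: not a palindrome

0


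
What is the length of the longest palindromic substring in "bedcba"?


Input: "bedcba"
Checking substrings for palindromes:
  No multi-char palindromic substrings found
Longest palindromic substring: "b" with length 1

1


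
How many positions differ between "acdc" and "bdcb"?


Comparing "acdc" and "bdcb" position by position:
  Position 0: 'a' vs 'b' => DIFFER
  Position 1: 'c' vs 'd' => DIFFER
  Position 2: 'd' vs 'c' => DIFFER
  Position 3: 'c' vs 'b' => DIFFER
Positions that differ: 4

4
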